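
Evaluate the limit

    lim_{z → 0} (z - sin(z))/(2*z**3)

1/12

Direct substitution gives 0/0.
Apply L'Hôpital: lim (1 - cos(z))/(6*z^2), still 0/0.
Apply L'Hôpital: lim (sin(z))/(12*z), still 0/0.
After 3 applications of L'Hôpital's rule the quotient is (cos(z))/(12); substituting z = 0 gives 1/12.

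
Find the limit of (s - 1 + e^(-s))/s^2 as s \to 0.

1/2

Direct substitution gives 0/0.
Apply L'Hôpital: lim (1 - e^(-s))/(2*s), still 0/0.
After 2 applications of L'Hôpital's rule the quotient is (e^(-s))/(2); substituting s = 0 gives 1/2.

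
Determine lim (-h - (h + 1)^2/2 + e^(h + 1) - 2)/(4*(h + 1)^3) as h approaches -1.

Direct substitution gives 0/0.
Apply L'Hôpital: lim (-h + e^(h + 1) - 2)/(12*(h + 1)^2), still 0/0.
Apply L'Hôpital: lim (e^(h + 1) - 1)/(24*h + 24), still 0/0.
After 3 applications of L'Hôpital's rule the quotient is (e^(h + 1))/(24); substituting h = -1 gives 1/24.

1/24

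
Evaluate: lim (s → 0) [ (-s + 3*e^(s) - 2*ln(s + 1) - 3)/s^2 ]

Substitution gives 0/0; apply L'Hôpital's rule 2 times.
After differentiating numerator and denominator 2 times the quotient is (3*e^(s) + 2/(s + 1)^2)/(2); at s = 0 this is 5/2.

5/2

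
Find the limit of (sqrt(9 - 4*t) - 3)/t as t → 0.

Substitution gives 0/0. Multiply numerator and denominator by the conjugate √(9 - 4t) + √9.
The numerator becomes (9 - 4t) − 9 = -4t, so the expression simplifies to -4/(√(9 - 4t) + √9).
Letting t → 0 gives -4/(2√9) = -2/3.

-2/3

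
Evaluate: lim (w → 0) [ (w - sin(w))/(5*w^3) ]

Direct substitution gives 0/0.
Apply L'Hôpital: lim (1 - cos(w))/(15*w^2), still 0/0.
Apply L'Hôpital: lim (sin(w))/(30*w), still 0/0.
After 3 applications of L'Hôpital's rule the quotient is (cos(w))/(30); substituting w = 0 gives 1/30.

1/30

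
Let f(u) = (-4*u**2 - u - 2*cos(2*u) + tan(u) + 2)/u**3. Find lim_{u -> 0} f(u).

Substitution gives 0/0 (the numerator vanishes to order 3).
Expand each term to order u^3: the coefficient of u^3 in -2·cos(2u) is 0 and in tan(u) is 1/3.
Lower-order terms cancel with the polynomial part, so the numerator is (1/3)·u^3 + o(u^3), and the limit is (1/3)/(1) = 1/3.

1/3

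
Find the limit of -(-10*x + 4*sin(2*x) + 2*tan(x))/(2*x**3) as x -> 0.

7/3

Substitution gives 0/0; apply L'Hôpital's rule 3 times.
After differentiating numerator and denominator 3 times the quotient is (-32*cos(2*x) + 12*tan(x)^4 + 16*tan(x)^2 + 4)/(-12); at x = 0 this is 7/3.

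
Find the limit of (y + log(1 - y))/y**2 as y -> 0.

Direct substitution gives 0/0.
Apply L'Hôpital: lim (1 - 1/(1 - y))/(2*y), still 0/0.
After 2 applications of L'Hôpital's rule the quotient is (-1/(1 - y)^2)/(2); substituting y = 0 gives -1/2.

-1/2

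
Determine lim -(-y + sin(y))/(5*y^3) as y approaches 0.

Direct substitution gives 0/0.
Apply L'Hôpital: lim (cos(y) - 1)/(-15*y^2), still 0/0.
Apply L'Hôpital: lim (-sin(y))/(-30*y), still 0/0.
After 3 applications of L'Hôpital's rule the quotient is (-cos(y))/(-30); substituting y = 0 gives 1/30.

1/30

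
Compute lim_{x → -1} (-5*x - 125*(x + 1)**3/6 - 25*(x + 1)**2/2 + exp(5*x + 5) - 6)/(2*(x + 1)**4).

625/48

Direct substitution gives 0/0.
Apply L'Hôpital: lim (-25*x - 125*(x + 1)^2/2 + 5*e^(5*x + 5) - 30)/(8*(x + 1)^3), still 0/0.
Apply L'Hôpital: lim (-125*x + 25*e^(5*x + 5) - 150)/(24*(x + 1)^2), still 0/0.
Apply L'Hôpital: lim (125*e^(5*x + 5) - 125)/(48*x + 48), still 0/0.
After 4 applications of L'Hôpital's rule the quotient is (625*e^(5*x + 5))/(48); substituting x = -1 gives 625/48.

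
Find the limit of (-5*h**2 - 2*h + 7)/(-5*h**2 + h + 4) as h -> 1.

Direct substitution gives 0/0, so factor. Both numerator and denominator have (h - 1) as a factor.
After cancelling, the expression reduces to (-5*h - 7)/(-5*h - 4).
Substituting h = 1 gives 4/3.

4/3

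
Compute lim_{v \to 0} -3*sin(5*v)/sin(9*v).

-5/3

Substitution gives 0/0.
Divide numerator and denominator by v: sin(5v)/v → 5 and sin(9v)/v → 9, so the limit is -3·5/9 = -5/3.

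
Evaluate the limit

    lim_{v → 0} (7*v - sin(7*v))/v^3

Direct substitution gives 0/0.
Apply L'Hôpital: lim (7 - 7*cos(7*v))/(3*v^2), still 0/0.
Apply L'Hôpital: lim (49*sin(7*v))/(6*v), still 0/0.
After 3 applications of L'Hôpital's rule the quotient is (343*cos(7*v))/(6); substituting v = 0 gives 343/6.

343/6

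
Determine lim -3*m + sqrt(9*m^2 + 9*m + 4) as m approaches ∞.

3/2

This has the form ∞ − ∞. Multiply and divide by the conjugate √(9*m^2 + 9*m + 4) + 3m.
That gives (9m + 4) / (√(9*m^2 + 9*m + 4) + 3m).
Divide numerator and denominator by m: the limit is 9/(2·3) = 3/2.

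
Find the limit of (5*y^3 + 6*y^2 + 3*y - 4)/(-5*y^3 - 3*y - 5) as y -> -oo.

Numerator and denominator both have degree 3.
Dividing every term by y^3, all lower-order terms vanish and the limit is the ratio of leading coefficients, 5/(-5) = -1.

-1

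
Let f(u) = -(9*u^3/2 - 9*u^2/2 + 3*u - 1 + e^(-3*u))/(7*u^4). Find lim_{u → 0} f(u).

-27/56

Direct substitution gives 0/0.
Apply L'Hôpital: lim (27*u^2/2 - 9*u + 3 - 3*e^(-3*u))/(-28*u^3), still 0/0.
Apply L'Hôpital: lim (27*u - 9 + 9*e^(-3*u))/(-84*u^2), still 0/0.
Apply L'Hôpital: lim (27 - 27*e^(-3*u))/(-168*u), still 0/0.
After 4 applications of L'Hôpital's rule the quotient is (81*e^(-3*u))/(-168); substituting u = 0 gives -27/56.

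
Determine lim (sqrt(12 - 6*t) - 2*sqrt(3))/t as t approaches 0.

-√(3)/2

A 0/0 form; rationalise with √(12 - 6t) + √12. This collapses the numerator to -6t, leaving -6/(√(12 - 6t) + √12) → -6/(2√12) = -√(3)/2.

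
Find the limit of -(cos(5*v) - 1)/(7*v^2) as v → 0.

Direct substitution gives 0/0.
Apply L'Hôpital: lim (-5*sin(5*v))/(-14*v), still 0/0.
After 2 applications of L'Hôpital's rule the quotient is (-25*cos(5*v))/(-14); substituting v = 0 gives 25/14.

25/14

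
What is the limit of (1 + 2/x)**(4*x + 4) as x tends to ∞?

The base → 1 and the exponent → ∞: a 1^∞ form.
Take logarithms: (4x + 4)·ln(1 + 2/x). Since ln(1+u) ~ u for small u, this behaves like (4x)·(2/x) → 8.
So the limit is e^(8).

e^(8)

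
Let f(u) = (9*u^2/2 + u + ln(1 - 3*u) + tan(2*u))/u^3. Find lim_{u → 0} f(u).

Substitution gives 0/0; apply L'Hôpital's rule 3 times.
After differentiating numerator and denominator 3 times the quotient is (48*tan(2*u)^2/cos(2*u)^2 + 16/cos(2*u)^2 + 54/(3*u - 1)^3)/(6); at u = 0 this is -19/3.

-19/3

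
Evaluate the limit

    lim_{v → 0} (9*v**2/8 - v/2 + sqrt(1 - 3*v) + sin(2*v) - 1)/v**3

-145/48

Substitution gives 0/0; apply L'Hôpital's rule 3 times.
After differentiating numerator and denominator 3 times the quotient is (-8*cos(2*v) - 81/(8*(1 - 3*v)^(5/2)))/(6); at v = 0 this is -145/48.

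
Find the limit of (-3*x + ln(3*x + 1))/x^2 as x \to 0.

Direct substitution gives 0/0.
Apply L'Hôpital: lim (-3 + 3/(3*x + 1))/(2*x), still 0/0.
After 2 applications of L'Hôpital's rule the quotient is (-9/(3*x + 1)^2)/(2); substituting x = 0 gives -9/2.

-9/2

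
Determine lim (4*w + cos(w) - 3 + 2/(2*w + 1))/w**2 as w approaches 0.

15/2

Substitution gives 0/0; apply L'Hôpital's rule 2 times.
After differentiating numerator and denominator 2 times the quotient is (-cos(w) + 16/(2*w + 1)^3)/(2); at w = 0 this is 15/2.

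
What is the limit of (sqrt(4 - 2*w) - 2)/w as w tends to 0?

A 0/0 form; rationalise with √(4 - 2w) + √4. This collapses the numerator to -2w, leaving -2/(√(4 - 2w) + √4) → -2/(2√4) = -1/2.

-1/2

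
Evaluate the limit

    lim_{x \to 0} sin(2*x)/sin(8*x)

Substitution gives 0/0.
Divide numerator and denominator by x: sin(2x)/x → 2 and sin(8x)/x → 8, so the limit is 1·2/8 = 1/4.

1/4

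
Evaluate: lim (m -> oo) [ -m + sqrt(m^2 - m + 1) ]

-1/2

This has the form ∞ − ∞. Multiply and divide by the conjugate √(m^2 - m + 1) + m.
That gives (-m + 1) / (√(m^2 - m + 1) + m).
Divide numerator and denominator by m: the limit is -1/(2·1) = -1/2.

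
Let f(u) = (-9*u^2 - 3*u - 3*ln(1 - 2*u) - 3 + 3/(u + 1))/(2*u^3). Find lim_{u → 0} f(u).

Substitution gives 0/0; apply L'Hôpital's rule 3 times.
After differentiating numerator and denominator 3 times the quotient is (-48/(2*u - 1)^3 - 18/(u + 1)^4)/(12); at u = 0 this is 5/2.

5/2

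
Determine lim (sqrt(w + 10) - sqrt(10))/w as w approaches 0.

√(10)/20

Substitution gives 0/0. Multiply numerator and denominator by the conjugate √(10 + w) + √10.
The numerator becomes (10 + w) − 10 = w, so the expression simplifies to 1/(√(10 + w) + √10).
Letting w → 0 gives 1/(2√10) = √(10)/20.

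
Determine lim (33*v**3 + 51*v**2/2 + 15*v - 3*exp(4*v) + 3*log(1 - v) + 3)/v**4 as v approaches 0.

Substitution gives 0/0; apply L'Hôpital's rule 4 times.
After differentiating numerator and denominator 4 times the quotient is (-768*e^(4*v) - 18/(v - 1)^4)/(24); at v = 0 this is -131/4.

-131/4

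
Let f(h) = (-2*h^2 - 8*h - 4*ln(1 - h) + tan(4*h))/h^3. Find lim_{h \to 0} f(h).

68/3

Substitution gives 0/0; apply L'Hôpital's rule 3 times.
After differentiating numerator and denominator 3 times the quotient is (8*(16*(h - 1)^3*(3*tan(4*h)^2 + 1)/cos(4*h)^2 - 1)/(h - 1)^3)/(6); at h = 0 this is 68/3.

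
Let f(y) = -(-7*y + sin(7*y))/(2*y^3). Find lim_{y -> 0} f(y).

Direct substitution gives 0/0.
Apply L'Hôpital: lim (7*cos(7*y) - 7)/(-6*y^2), still 0/0.
Apply L'Hôpital: lim (-49*sin(7*y))/(-12*y), still 0/0.
After 3 applications of L'Hôpital's rule the quotient is (-343*cos(7*y))/(-12); substituting y = 0 gives 343/12.

343/12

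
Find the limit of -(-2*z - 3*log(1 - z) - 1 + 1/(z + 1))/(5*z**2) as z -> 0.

-1/2

Substitution gives 0/0 (the numerator vanishes to order 2).
Expand each term to order z^2: the coefficient of z^2 in -3·ln(1 - z) is 3/2 and in 1/(1 + z) is 1.
Lower-order terms cancel with the polynomial part, so the numerator is (5/2)·z^2 + o(z^2), and the limit is (5/2)/(-5) = -1/2.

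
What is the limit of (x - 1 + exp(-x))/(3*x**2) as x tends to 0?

1/6

Direct substitution gives 0/0.
Apply L'Hôpital: lim (1 - e^(-x))/(6*x), still 0/0.
After 2 applications of L'Hôpital's rule the quotient is (e^(-x))/(6); substituting x = 0 gives 1/6.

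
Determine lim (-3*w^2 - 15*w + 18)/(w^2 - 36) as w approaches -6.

-7/4

Direct substitution gives 0/0, so factor. Both numerator and denominator have (w + 6) as a factor.
After cancelling, the expression reduces to (3 - 3*w)/(w - 6).
Substituting w = -6 gives -7/4.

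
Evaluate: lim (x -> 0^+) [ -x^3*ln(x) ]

This is a 0·(−∞) form. Rewrite as -1·ln(x) / x^(−3) and apply L'Hôpital:
the derivative quotient is -1·(1/x) / (−3·x^(−4)) = (1/3)·x^3 → 0.

0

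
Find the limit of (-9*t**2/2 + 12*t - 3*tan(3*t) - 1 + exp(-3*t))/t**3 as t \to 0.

Substitution gives 0/0; apply L'Hôpital's rule 3 times.
After differentiating numerator and denominator 3 times the quotient is (27*(24*(cos(6*t) - 2)*e^(3*t)/(cos(6*t) + 1)^2 - 1)*e^(-3*t))/(6); at t = 0 this is -63/2.

-63/2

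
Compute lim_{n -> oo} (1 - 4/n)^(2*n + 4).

Write it as [(1 - 4/n)^n]^(2) · (1 - 4/n)^(4). The bracketed term tends to e^(-4) and the second factor to 1, so the limit is e^(-8).

e^(-8)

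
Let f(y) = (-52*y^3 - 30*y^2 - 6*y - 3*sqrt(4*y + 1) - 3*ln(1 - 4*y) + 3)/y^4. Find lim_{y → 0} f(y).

Substitution gives 0/0; apply L'Hôpital's rule 4 times.
After differentiating numerator and denominator 4 times the quotient is (720/(4*y + 1)^(7/2) + 4608/(4*y - 1)^4)/(24); at y = 0 this is 222.

222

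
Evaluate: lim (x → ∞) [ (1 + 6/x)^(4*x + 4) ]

Write it as [(1 + 6/x)^x]^(4) · (1 + 6/x)^(4). The bracketed term tends to e^(6) and the second factor to 1, so the limit is e^(24).

e^(24)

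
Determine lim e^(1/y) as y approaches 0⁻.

As y → 0⁻, 1/(y) → −∞, so e^(1/(y)) → 0.

0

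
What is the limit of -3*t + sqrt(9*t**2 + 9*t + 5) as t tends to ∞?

An ∞ − ∞ form. Rationalising with the conjugate, the difference becomes (9t + 5) / (√(9*t^2 + 9*t + 5) + 3t).
For large t the denominator behaves like 2·3t, so the quotient tends to 9/6 = 3/2.

3/2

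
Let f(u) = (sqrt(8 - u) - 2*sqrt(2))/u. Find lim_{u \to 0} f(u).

-√(2)/8

A 0/0 form; rationalise with √(8 - u) + √8. This collapses the numerator to -u, leaving -1/(√(8 - u) + √8) → -1/(2√8) = -√(2)/8.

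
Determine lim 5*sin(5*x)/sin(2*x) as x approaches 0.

25/2

Substitution gives 0/0.
Divide numerator and denominator by x: sin(5x)/x → 5 and sin(2x)/x → 2, so the limit is 5·5/2 = 25/2.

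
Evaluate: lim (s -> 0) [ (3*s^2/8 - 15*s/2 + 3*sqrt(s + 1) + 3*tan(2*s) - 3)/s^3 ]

Substitution gives 0/0; apply L'Hôpital's rule 3 times.
After differentiating numerator and denominator 3 times the quotient is (144*tan(2*s)^2/cos(2*s)^2 + 48/cos(2*s)^2 + 9/(8*(s + 1)^(5/2)))/(6); at s = 0 this is 131/16.

131/16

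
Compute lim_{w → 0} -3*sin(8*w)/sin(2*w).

-12

Substitution gives 0/0.
Divide numerator and denominator by w: sin(8w)/w → 8 and sin(2w)/w → 2, so the limit is -3·8/2 = -12.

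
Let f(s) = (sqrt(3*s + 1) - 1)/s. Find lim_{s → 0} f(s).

A 0/0 form; rationalise with √(1 + 3s) + √1. This collapses the numerator to 3s, leaving 3/(√(1 + 3s) + √1) → 3/(2√1) = 3/2.

3/2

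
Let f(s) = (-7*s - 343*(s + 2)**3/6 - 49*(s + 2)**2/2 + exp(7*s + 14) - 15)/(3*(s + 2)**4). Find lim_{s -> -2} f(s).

2401/72

Direct substitution gives 0/0.
Apply L'Hôpital: lim (-49*s - 343*(s + 2)^2/2 + 7*e^(7*s + 14) - 105)/(12*(s + 2)^3), still 0/0.
Apply L'Hôpital: lim (-343*s + 49*e^(7*s + 14) - 735)/(36*(s + 2)^2), still 0/0.
Apply L'Hôpital: lim (343*e^(7*s + 14) - 343)/(72*s + 144), still 0/0.
After 4 applications of L'Hôpital's rule the quotient is (2401*e^(7*s + 14))/(72); substituting s = -2 gives 2401/72.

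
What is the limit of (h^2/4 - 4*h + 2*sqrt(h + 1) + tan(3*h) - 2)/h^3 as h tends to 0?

Substitution gives 0/0; apply L'Hôpital's rule 3 times.
After differentiating numerator and denominator 3 times the quotient is (162*tan(3*h)^2/cos(3*h)^2 + 54/cos(3*h)^2 + 3/(4*(h + 1)^(5/2)))/(6); at h = 0 this is 73/8.

73/8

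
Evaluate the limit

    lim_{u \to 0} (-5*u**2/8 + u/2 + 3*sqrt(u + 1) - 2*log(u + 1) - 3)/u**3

-23/48

Substitution gives 0/0 (the numerator vanishes to order 3).
Expand each term to order u^3: the coefficient of u^3 in 3·√(1 + u) is 3/16 and in -2·ln(1 + u) is -2/3.
Lower-order terms cancel with the polynomial part, so the numerator is (-23/48)·u^3 + o(u^3), and the limit is (-23/48)/(1) = -23/48.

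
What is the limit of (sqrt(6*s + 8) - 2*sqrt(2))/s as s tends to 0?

Substitution gives 0/0. Multiply numerator and denominator by the conjugate √(8 + 6s) + √8.
The numerator becomes (8 + 6s) − 8 = 6s, so the expression simplifies to 6/(√(8 + 6s) + √8).
Letting s → 0 gives 6/(2√8) = 3*√(2)/4.

3*√(2)/4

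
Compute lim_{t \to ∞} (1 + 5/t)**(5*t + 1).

e^(25)

The base → 1 and the exponent → ∞: a 1^∞ form.
Take logarithms: (5t + 1)·ln(1 + 5/t). Since ln(1+u) ~ u for small u, this behaves like (5t)·(5/t) → 25.
So the limit is e^(25).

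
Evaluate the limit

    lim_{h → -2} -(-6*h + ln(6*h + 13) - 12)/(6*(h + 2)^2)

3

Direct substitution gives 0/0.
Apply L'Hôpital: lim (-6 + 6/(6*h + 13))/(-12*h - 24), still 0/0.
After 2 applications of L'Hôpital's rule the quotient is (-36/(6*h + 13)^2)/(-12); substituting h = -2 gives 3.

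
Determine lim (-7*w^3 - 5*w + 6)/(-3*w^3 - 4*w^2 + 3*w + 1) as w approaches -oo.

7/3

Numerator and denominator both have degree 3.
Dividing every term by w^3, all lower-order terms vanish and the limit is the ratio of leading coefficients, -7/(-3) = 7/3.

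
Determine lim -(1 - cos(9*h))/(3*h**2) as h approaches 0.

Substitution gives 0/0.
Use (1 − cos u)/u² → 1/2 with u = 9h: the limit is 9²/(2·(-3)) = -27/2.

-27/2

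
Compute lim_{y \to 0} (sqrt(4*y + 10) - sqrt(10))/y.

√(10)/5

Substitution gives 0/0. Multiply numerator and denominator by the conjugate √(10 + 4y) + √10.
The numerator becomes (10 + 4y) − 10 = 4y, so the expression simplifies to 4/(√(10 + 4y) + √10).
Letting y → 0 gives 4/(2√10) = √(10)/5.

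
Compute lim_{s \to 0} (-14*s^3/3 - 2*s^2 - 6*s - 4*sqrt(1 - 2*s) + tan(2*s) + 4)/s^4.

5/2

Substitution gives 0/0 (the numerator vanishes to order 4).
Expand each term to order s^4: the coefficient of s^4 in -4·√(1 - 2s) is 5/2 and in tan(2s) is 0.
Lower-order terms cancel with the polynomial part, so the numerator is (5/2)·s^4 + o(s^4), and the limit is (5/2)/(1) = 5/2.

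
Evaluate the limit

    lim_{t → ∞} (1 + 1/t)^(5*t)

e^(5)

Let L be the limit and take ln: ln L = lim (5t)·ln(1 + 1/t) = lim (5t)·(1/t + O(1/t²)) = 5.
Hence L = e^(5).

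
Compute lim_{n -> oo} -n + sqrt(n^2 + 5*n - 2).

An ∞ − ∞ form. Rationalising with the conjugate, the difference becomes (5n - 2) / (√(n^2 + 5*n - 2) + n).
For large n the denominator behaves like 2·n, so the quotient tends to 5/2 = 5/2.

5/2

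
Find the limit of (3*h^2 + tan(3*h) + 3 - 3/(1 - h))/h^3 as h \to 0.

6

Substitution gives 0/0; apply L'Hôpital's rule 3 times.
After differentiating numerator and denominator 3 times the quotient is (18*(3*(h - 1)^4*(3*tan(3*h)^2 + 1)/cos(3*h)^2 - 1)/(h - 1)^4)/(6); at h = 0 this is 6.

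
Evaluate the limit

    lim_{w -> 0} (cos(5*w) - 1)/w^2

-25/2

Direct substitution gives 0/0.
Apply L'Hôpital: lim (-5*sin(5*w))/(2*w), still 0/0.
After 2 applications of L'Hôpital's rule the quotient is (-25*cos(5*w))/(2); substituting w = 0 gives -25/2.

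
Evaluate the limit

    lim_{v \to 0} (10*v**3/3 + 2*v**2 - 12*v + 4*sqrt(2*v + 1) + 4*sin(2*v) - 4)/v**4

Substitution gives 0/0 (the numerator vanishes to order 4).
Expand each term to order v^4: the coefficient of v^4 in 4·√(1 + 2v) is -5/2 and in 4·sin(2v) is 0.
Lower-order terms cancel with the polynomial part, so the numerator is (-5/2)·v^4 + o(v^4), and the limit is (-5/2)/(1) = -5/2.

-5/2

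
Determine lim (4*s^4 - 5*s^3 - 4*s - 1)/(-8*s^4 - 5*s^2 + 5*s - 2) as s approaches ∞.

-1/2

Numerator and denominator both have degree 4.
Dividing every term by s^4, all lower-order terms vanish and the limit is the ratio of leading coefficients, 4/(-8) = -1/2.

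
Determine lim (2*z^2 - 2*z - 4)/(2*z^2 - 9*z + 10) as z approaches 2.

Since z = 2 makes numerator and denominator zero, (z - 2) divides both.
Cancelling it gives (2*z + 2)/(2*z - 5); now plug in z = 2 to get -6.

-6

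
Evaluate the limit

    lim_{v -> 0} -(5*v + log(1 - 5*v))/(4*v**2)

25/8

Direct substitution gives 0/0.
Apply L'Hôpital: lim (5 - 5/(1 - 5*v))/(-8*v), still 0/0.
After 2 applications of L'Hôpital's rule the quotient is (-25/(1 - 5*v)^2)/(-8); substituting v = 0 gives 25/8.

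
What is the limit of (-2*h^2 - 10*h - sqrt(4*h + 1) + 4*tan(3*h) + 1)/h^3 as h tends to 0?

32

Substitution gives 0/0; apply L'Hôpital's rule 3 times.
After differentiating numerator and denominator 3 times the quotient is (648*tan(3*h)^2/cos(3*h)^2 + 216/cos(3*h)^2 - 24/(4*h + 1)^(5/2))/(6); at h = 0 this is 32.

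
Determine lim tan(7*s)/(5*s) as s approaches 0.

7/5

Substitution gives 0/0.
Since tan(u)/u → 1 as u → 0, tan(7s)/(7s) → 1 and the limit is 7/5.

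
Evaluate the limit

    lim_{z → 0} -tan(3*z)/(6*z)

Substitution gives 0/0.
Since tan(u)/u → 1 as u → 0, tan(3z)/(3z) → 1 and the limit is 3/(-6) = -1/2.

-1/2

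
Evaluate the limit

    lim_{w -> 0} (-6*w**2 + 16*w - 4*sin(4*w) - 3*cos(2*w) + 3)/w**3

128/3

Substitution gives 0/0; apply L'Hôpital's rule 3 times.
After differentiating numerator and denominator 3 times the quotient is (-24*sin(2*w) + 256*cos(4*w))/(6); at w = 0 this is 128/3.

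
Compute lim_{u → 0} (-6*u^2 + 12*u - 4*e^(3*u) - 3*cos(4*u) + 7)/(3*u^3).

-6

Substitution gives 0/0; apply L'Hôpital's rule 3 times.
After differentiating numerator and denominator 3 times the quotient is (-108*e^(3*u) - 192*sin(4*u))/(18); at u = 0 this is -6.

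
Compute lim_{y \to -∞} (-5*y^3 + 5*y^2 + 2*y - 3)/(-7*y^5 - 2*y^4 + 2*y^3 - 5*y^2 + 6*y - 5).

The denominator has degree 5 and the numerator degree 3. Dividing numerator and denominator by y^5 sends every term to 0 except the leading denominator term, so the limit is 0.

0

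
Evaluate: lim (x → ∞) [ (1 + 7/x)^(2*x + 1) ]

e^(14)

Write it as [(1 + 7/x)^x]^(2) · (1 + 7/x)^(1). The bracketed term tends to e^(7) and the second factor to 1, so the limit is e^(14).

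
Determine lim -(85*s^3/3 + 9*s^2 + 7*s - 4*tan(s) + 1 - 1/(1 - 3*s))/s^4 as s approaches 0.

81

Substitution gives 0/0 (the numerator vanishes to order 4).
Expand each term to order s^4: the coefficient of s^4 in −1/(1 - 3s) is -81 and in -4·tan(s) is 0.
Lower-order terms cancel with the polynomial part, so the numerator is (-81)·s^4 + o(s^4), and the limit is (-81)/(-1) = 81.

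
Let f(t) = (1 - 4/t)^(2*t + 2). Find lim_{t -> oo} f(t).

e^(-8)

Write it as [(1 - 4/t)^t]^(2) · (1 - 4/t)^(2). The bracketed term tends to e^(-4) and the second factor to 1, so the limit is e^(-8).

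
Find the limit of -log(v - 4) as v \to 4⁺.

As v → 4⁺, v - 4 → 0⁺ and ln(v - 4) → −∞.
Multiplying by -1 gives ∞.

∞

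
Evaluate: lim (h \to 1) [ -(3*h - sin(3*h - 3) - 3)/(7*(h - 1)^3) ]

Direct substitution gives 0/0.
Apply L'Hôpital: lim (3 - 3*cos(3*h - 3))/(-21*(h - 1)^2), still 0/0.
Apply L'Hôpital: lim (9*sin(3*h - 3))/(42 - 42*h), still 0/0.
After 3 applications of L'Hôpital's rule the quotient is (27*cos(3*h - 3))/(-42); substituting h = 1 gives -9/14.

-9/14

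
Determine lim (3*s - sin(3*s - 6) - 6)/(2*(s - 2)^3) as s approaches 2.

Direct substitution gives 0/0.
Apply L'Hôpital: lim (3 - 3*cos(3*s - 6))/(6*(s - 2)^2), still 0/0.
Apply L'Hôpital: lim (9*sin(3*s - 6))/(12*s - 24), still 0/0.
After 3 applications of L'Hôpital's rule the quotient is (27*cos(3*s - 6))/(12); substituting s = 2 gives 9/4.

9/4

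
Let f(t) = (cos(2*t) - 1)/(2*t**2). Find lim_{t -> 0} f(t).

Direct substitution gives 0/0.
Apply L'Hôpital: lim (-2*sin(2*t))/(4*t), still 0/0.
After 2 applications of L'Hôpital's rule the quotient is (-4*cos(2*t))/(4); substituting t = 0 gives -1.

-1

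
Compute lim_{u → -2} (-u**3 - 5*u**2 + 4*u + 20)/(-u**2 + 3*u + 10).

At u = -2 both the top and bottom vanish — a removable singularity. Factoring out (u + 2) from each leaves (-u^2 - 3*u + 10)/(5 - u), which at u = -2 equals 12/7.

12/7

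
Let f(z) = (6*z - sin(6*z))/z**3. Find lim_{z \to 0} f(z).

36

Direct substitution gives 0/0.
Apply L'Hôpital: lim (6 - 6*cos(6*z))/(3*z^2), still 0/0.
Apply L'Hôpital: lim (36*sin(6*z))/(6*z), still 0/0.
After 3 applications of L'Hôpital's rule the quotient is (216*cos(6*z))/(6); substituting z = 0 gives 36.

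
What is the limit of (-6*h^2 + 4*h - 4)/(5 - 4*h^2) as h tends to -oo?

Numerator and denominator both have degree 2.
Dividing every term by h^2, all lower-order terms vanish and the limit is the ratio of leading coefficients, -6/(-4) = 3/2.

3/2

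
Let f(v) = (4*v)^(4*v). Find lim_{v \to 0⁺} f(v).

Base → 0⁺ and exponent → 0⁺: a 0^0 form.
Take logs: 4v·ln(4v). This is 0·(−∞); rewriting as ln(4v)/(1/(4v)) and applying L'Hôpital gives 0.
Hence the limit is e^0 = 1.

1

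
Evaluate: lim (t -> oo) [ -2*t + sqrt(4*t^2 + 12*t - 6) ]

3

An ∞ − ∞ form. Rationalising with the conjugate, the difference becomes (12t - 6) / (√(4*t^2 + 12*t - 6) + 2t).
For large t the denominator behaves like 2·2t, so the quotient tends to 12/4 = 3.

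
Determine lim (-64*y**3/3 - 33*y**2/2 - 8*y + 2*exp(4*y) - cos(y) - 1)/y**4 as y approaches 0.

511/24

Substitution gives 0/0; apply L'Hôpital's rule 4 times.
After differentiating numerator and denominator 4 times the quotient is (512*e^(4*y) - cos(y))/(24); at y = 0 this is 511/24.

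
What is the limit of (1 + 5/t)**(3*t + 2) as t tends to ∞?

Write it as [(1 + 5/t)^t]^(3) · (1 + 5/t)^(2). The bracketed term tends to e^(5) and the second factor to 1, so the limit is e^(15).

e^(15)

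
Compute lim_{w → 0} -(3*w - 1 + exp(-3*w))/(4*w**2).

-9/8

Direct substitution gives 0/0.
Apply L'Hôpital: lim (3 - 3*e^(-3*w))/(-8*w), still 0/0.
After 2 applications of L'Hôpital's rule the quotient is (9*e^(-3*w))/(-8); substituting w = 0 gives -9/8.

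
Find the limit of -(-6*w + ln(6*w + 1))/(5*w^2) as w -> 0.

18/5

Direct substitution gives 0/0.
Apply L'Hôpital: lim (-6 + 6/(6*w + 1))/(-10*w), still 0/0.
After 2 applications of L'Hôpital's rule the quotient is (-36/(6*w + 1)^2)/(-10); substituting w = 0 gives 18/5.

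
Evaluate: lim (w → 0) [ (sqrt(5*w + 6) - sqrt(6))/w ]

5*√(6)/12

A 0/0 form; rationalise with √(6 + 5w) + √6. This collapses the numerator to 5w, leaving 5/(√(6 + 5w) + √6) → 5/(2√6) = 5*√(6)/12.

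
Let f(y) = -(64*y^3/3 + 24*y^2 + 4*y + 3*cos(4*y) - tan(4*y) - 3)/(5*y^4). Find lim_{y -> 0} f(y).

-32/5

Substitution gives 0/0; apply L'Hôpital's rule 4 times.
After differentiating numerator and denominator 4 times the quotient is (768*cos(4*y) - 6144*tan(4*y)^5 - 10240*tan(4*y)^3 - 4096*tan(4*y))/(-120); at y = 0 this is -32/5.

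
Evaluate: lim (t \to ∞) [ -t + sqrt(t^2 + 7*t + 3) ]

This has the form ∞ − ∞. Multiply and divide by the conjugate √(t^2 + 7*t + 3) + t.
That gives (7t + 3) / (√(t^2 + 7*t + 3) + t).
Divide numerator and denominator by t: the limit is 7/(2·1) = 7/2.

7/2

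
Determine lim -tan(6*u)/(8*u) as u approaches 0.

-3/4

Substitution gives 0/0.
Since tan(θ)/θ → 1 as θ → 0, tan(6u)/(6u) → 1 and the limit is 6/(-8) = -3/4.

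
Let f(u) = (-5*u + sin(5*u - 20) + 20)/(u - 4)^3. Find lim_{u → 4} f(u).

Direct substitution gives 0/0.
Apply L'Hôpital: lim (5*cos(5*u - 20) - 5)/(3*(u - 4)^2), still 0/0.
Apply L'Hôpital: lim (-25*sin(5*u - 20))/(6*u - 24), still 0/0.
After 3 applications of L'Hôpital's rule the quotient is (-125*cos(5*u - 20))/(6); substituting u = 4 gives -125/6.

-125/6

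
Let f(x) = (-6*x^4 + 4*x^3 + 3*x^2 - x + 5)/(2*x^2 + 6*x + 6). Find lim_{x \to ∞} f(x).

-∞

The numerator has higher degree (4 > 2); the quotient behaves like (-6/(2))·x^2 for large |x|.
As x → +∞ this diverges to -∞.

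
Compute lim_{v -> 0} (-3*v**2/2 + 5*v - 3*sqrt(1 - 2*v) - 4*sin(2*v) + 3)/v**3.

Substitution gives 0/0; apply L'Hôpital's rule 3 times.
After differentiating numerator and denominator 3 times the quotient is (32*cos(2*v) + 9/(1 - 2*v)^(5/2))/(6); at v = 0 this is 41/6.

41/6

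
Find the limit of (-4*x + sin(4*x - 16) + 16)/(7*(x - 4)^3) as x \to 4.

-32/21

Direct substitution gives 0/0.
Apply L'Hôpital: lim (4*cos(4*x - 16) - 4)/(21*(x - 4)^2), still 0/0.
Apply L'Hôpital: lim (-16*sin(4*x - 16))/(42*x - 168), still 0/0.
After 3 applications of L'Hôpital's rule the quotient is (-64*cos(4*x - 16))/(42); substituting x = 4 gives -32/21.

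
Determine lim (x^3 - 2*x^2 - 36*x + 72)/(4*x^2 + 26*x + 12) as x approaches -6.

At x = -6 both the top and bottom vanish — a removable singularity. Factoring out (x + 6) from each leaves (x^2 - 8*x + 12)/(4*x + 2), which at x = -6 equals -48/11.

-48/11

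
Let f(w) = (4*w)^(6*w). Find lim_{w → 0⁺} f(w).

1

Base → 0⁺ and exponent → 0⁺: a 0^0 form.
Take logs: 6w·ln(4w). This is 0·(−∞); rewriting as ln(4w)/(1/(6w)) and applying L'Hôpital gives 0.
Hence the limit is e^0 = 1.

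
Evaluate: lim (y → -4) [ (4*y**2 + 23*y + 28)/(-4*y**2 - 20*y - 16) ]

Since y = -4 makes numerator and denominator zero, (y + 4) divides both.
Cancelling it gives (4*y + 7)/(-4*y - 4); now plug in y = -4 to get -3/4.

-3/4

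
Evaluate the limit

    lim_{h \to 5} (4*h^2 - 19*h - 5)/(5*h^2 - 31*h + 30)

21/19

Since h = 5 makes numerator and denominator zero, (h - 5) divides both.
Cancelling it gives (4*h + 1)/(5*h - 6); now plug in h = 5 to get 21/19.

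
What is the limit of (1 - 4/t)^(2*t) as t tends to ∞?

e^(-8)

Let L be the limit and take ln: ln L = lim (2t)·ln(1 - 4/t) = lim (2t)·(-4/t + O(1/t²)) = -8.
Hence L = e^(-8).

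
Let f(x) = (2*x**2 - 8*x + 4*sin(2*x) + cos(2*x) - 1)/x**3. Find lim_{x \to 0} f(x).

Substitution gives 0/0; apply L'Hôpital's rule 3 times.
After differentiating numerator and denominator 3 times the quotient is (8*sin(2*x) - 32*cos(2*x))/(6); at x = 0 this is -16/3.

-16/3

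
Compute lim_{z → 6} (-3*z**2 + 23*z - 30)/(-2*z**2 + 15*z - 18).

13/9

Direct substitution gives 0/0, so factor. Both numerator and denominator have (z - 6) as a factor.
After cancelling, the expression reduces to (5 - 3*z)/(3 - 2*z).
Substituting z = 6 gives 13/9.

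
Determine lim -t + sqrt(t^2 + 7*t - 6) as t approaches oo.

7/2

An ∞ − ∞ form. Rationalising with the conjugate, the difference becomes (7t - 6) / (√(t^2 + 7*t - 6) + t).
For large t the denominator behaves like 2·t, so the quotient tends to 7/2 = 7/2.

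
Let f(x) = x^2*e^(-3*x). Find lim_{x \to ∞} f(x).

0

Write as x^2/e^{3x}, an ∞/∞ form.
Exponential growth dominates any polynomial, so repeated L'Hôpital (or the standard result) gives 0.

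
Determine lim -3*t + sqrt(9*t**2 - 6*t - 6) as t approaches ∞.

An ∞ − ∞ form. Rationalising with the conjugate, the difference becomes (-6t - 6) / (√(9*t^2 - 6*t - 6) + 3t).
For large t the denominator behaves like 2·3t, so the quotient tends to -6/6 = -1.

-1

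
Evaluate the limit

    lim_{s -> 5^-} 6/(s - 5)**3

As s → 5⁻, (s - 5) → 0⁻, so (s - 5)^3 → 0⁻ and 6/(s - 5)^3 → -∞.

-∞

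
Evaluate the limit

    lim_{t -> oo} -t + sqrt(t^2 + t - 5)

1/2

An ∞ − ∞ form. Rationalising with the conjugate, the difference becomes (t - 5) / (√(t^2 + t - 5) + t).
For large t the denominator behaves like 2·t, so the quotient tends to 1/2 = 1/2.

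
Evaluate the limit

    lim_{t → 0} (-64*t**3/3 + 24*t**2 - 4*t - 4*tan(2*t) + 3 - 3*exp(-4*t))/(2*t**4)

Substitution gives 0/0 (the numerator vanishes to order 4).
Expand each term to order t^4: the coefficient of t^4 in -4·tan(2t) is 0 and in -3·e^(-4t) is -32.
Lower-order terms cancel with the polynomial part, so the numerator is (-32)·t^4 + o(t^4), and the limit is (-32)/(2) = -16.

-16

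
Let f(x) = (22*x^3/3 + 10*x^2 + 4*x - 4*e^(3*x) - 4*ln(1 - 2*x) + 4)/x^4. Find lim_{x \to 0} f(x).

5/2

Substitution gives 0/0 (the numerator vanishes to order 4).
Expand each term to order x^4: the coefficient of x^4 in -4·ln(1 - 2x) is 16 and in -4·e^(3x) is -27/2.
Lower-order terms cancel with the polynomial part, so the numerator is (5/2)·x^4 + o(x^4), and the limit is (5/2)/(1) = 5/2.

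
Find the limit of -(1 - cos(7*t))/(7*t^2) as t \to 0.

-7/2

Substitution gives 0/0.
Use (1 − cos u)/u² → 1/2 with u = 7t: the limit is 7²/(2·(-7)) = -7/2.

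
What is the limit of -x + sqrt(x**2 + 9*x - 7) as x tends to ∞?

This has the form ∞ − ∞. Multiply and divide by the conjugate √(x^2 + 9*x - 7) + x.
That gives (9x - 7) / (√(x^2 + 9*x - 7) + x).
Divide numerator and denominator by x: the limit is 9/(2·1) = 9/2.

9/2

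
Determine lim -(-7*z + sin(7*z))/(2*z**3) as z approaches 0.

343/12

Direct substitution gives 0/0.
Apply L'Hôpital: lim (7*cos(7*z) - 7)/(-6*z^2), still 0/0.
Apply L'Hôpital: lim (-49*sin(7*z))/(-12*z), still 0/0.
After 3 applications of L'Hôpital's rule the quotient is (-343*cos(7*z))/(-12); substituting z = 0 gives 343/12.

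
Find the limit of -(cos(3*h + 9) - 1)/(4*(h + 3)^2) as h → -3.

Direct substitution gives 0/0.
Apply L'Hôpital: lim (-3*sin(3*h + 9))/(-8*h - 24), still 0/0.
After 2 applications of L'Hôpital's rule the quotient is (-9*cos(3*h + 9))/(-8); substituting h = -3 gives 9/8.

9/8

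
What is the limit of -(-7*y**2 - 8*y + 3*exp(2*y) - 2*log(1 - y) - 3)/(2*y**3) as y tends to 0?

Substitution gives 0/0 (the numerator vanishes to order 3).
Expand each term to order y^3: the coefficient of y^3 in -2·ln(1 - y) is 2/3 and in 3·e^(2y) is 4.
Lower-order terms cancel with the polynomial part, so the numerator is (14/3)·y^3 + o(y^3), and the limit is (14/3)/(-2) = -7/3.

-7/3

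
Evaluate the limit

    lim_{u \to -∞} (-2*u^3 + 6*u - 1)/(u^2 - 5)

∞

The numerator has higher degree (3 > 2); the quotient behaves like (-2/(1))·u^1 for large |u|.
As u → −∞ this diverges to ∞.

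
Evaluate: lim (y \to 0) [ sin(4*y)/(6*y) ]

Substitution gives 0/0.
Write it as (4/6)·sin(4y)/(4y); since sin(u)/u → 1, the limit is 2/3.

2/3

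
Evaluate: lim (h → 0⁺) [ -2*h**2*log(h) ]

This is a 0·(−∞) form. Rewrite as -2·ln(h) / h^(−2) and apply L'Hôpital:
the derivative quotient is -2·(1/h) / (−2·h^(−3)) = (2/2)·h^2 → 0.

0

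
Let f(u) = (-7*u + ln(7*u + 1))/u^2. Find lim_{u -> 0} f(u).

-49/2

Direct substitution gives 0/0.
Apply L'Hôpital: lim (-7 + 7/(7*u + 1))/(2*u), still 0/0.
After 2 applications of L'Hôpital's rule the quotient is (-49/(7*u + 1)^2)/(2); substituting u = 0 gives -49/2.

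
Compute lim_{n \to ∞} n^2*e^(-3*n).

Write as n^2/e^{3n}, an ∞/∞ form.
Exponential growth dominates any polynomial, so repeated L'Hôpital (or the standard result) gives 0.

0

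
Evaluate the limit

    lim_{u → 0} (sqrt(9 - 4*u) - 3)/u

-2/3

Substitution gives 0/0. Multiply numerator and denominator by the conjugate √(9 - 4u) + √9.
The numerator becomes (9 - 4u) − 9 = -4u, so the expression simplifies to -4/(√(9 - 4u) + √9).
Letting u → 0 gives -4/(2√9) = -2/3.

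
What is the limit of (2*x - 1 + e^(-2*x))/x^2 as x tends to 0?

2

Direct substitution gives 0/0.
Apply L'Hôpital: lim (2 - 2*e^(-2*x))/(2*x), still 0/0.
After 2 applications of L'Hôpital's rule the quotient is (4*e^(-2*x))/(2); substituting x = 0 gives 2.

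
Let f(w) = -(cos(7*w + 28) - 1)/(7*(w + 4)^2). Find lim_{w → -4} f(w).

7/2

Direct substitution gives 0/0.
Apply L'Hôpital: lim (-7*sin(7*w + 28))/(-14*w - 56), still 0/0.
After 2 applications of L'Hôpital's rule the quotient is (-49*cos(7*w + 28))/(-14); substituting w = -4 gives 7/2.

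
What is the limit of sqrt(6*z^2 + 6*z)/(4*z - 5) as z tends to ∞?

√(6)/4

For large |z|, √(6*z^2 + 6*z) ≈ √6·|z| and the denominator ≈ 4z.
Since z → +∞, |z| = z, giving √6/(4) = √(6)/4.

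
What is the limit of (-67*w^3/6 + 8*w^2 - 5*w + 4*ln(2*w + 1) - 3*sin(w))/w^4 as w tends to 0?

Substitution gives 0/0 (the numerator vanishes to order 4).
Expand each term to order w^4: the coefficient of w^4 in -3·sin(w) is 0 and in 4·ln(1 + 2w) is -16.
Lower-order terms cancel with the polynomial part, so the numerator is (-16)·w^4 + o(w^4), and the limit is (-16)/(1) = -16.

-16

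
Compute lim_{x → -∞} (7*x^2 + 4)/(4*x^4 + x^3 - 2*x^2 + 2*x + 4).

The denominator has degree 4 and the numerator degree 2. Dividing numerator and denominator by x^4 sends every term to 0 except the leading denominator term, so the limit is 0.

0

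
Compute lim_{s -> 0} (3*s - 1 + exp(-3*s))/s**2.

Direct substitution gives 0/0.
Apply L'Hôpital: lim (3 - 3*e^(-3*s))/(2*s), still 0/0.
After 2 applications of L'Hôpital's rule the quotient is (9*e^(-3*s))/(2); substituting s = 0 gives 9/2.

9/2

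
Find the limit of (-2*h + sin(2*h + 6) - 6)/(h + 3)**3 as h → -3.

Direct substitution gives 0/0.
Apply L'Hôpital: lim (2*cos(2*h + 6) - 2)/(3*(h + 3)^2), still 0/0.
Apply L'Hôpital: lim (-4*sin(2*h + 6))/(6*h + 18), still 0/0.
After 3 applications of L'Hôpital's rule the quotient is (-8*cos(2*h + 6))/(6); substituting h = -3 gives -4/3.

-4/3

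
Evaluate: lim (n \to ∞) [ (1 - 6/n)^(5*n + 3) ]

Let L be the limit and take ln: ln L = lim (5n + 3)·ln(1 - 6/n) = lim (5n + 3)·(-6/n + O(1/n²)) = -30.
Hence L = e^(-30).

e^(-30)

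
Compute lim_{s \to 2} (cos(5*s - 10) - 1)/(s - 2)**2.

-25/2

Direct substitution gives 0/0.
Apply L'Hôpital: lim (-5*sin(5*s - 10))/(2*s - 4), still 0/0.
After 2 applications of L'Hôpital's rule the quotient is (-25*cos(5*s - 10))/(2); substituting s = 2 gives -25/2.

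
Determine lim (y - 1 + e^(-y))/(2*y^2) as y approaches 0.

Direct substitution gives 0/0.
Apply L'Hôpital: lim (1 - e^(-y))/(4*y), still 0/0.
After 2 applications of L'Hôpital's rule the quotient is (e^(-y))/(4); substituting y = 0 gives 1/4.

1/4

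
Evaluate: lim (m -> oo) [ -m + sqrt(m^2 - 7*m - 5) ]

-7/2

This has the form ∞ − ∞. Multiply and divide by the conjugate √(m^2 - 7*m - 5) + m.
That gives (-7m - 5) / (√(m^2 - 7*m - 5) + m).
Divide numerator and denominator by m: the limit is -7/(2·1) = -7/2.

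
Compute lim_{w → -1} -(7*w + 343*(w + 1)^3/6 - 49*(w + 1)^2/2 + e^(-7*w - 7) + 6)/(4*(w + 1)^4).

-2401/96

Direct substitution gives 0/0.
Apply L'Hôpital: lim (-49*w + 343*(w + 1)^2/2 - 7*e^(-7*w - 7) - 42)/(-16*(w + 1)^3), still 0/0.
Apply L'Hôpital: lim (343*w + 49*e^(-7*w - 7) + 294)/(-48*(w + 1)^2), still 0/0.
Apply L'Hôpital: lim (343 - 343*e^(-7*w - 7))/(-96*w - 96), still 0/0.
After 4 applications of L'Hôpital's rule the quotient is (2401*e^(-7*w - 7))/(-96); substituting w = -1 gives -2401/96.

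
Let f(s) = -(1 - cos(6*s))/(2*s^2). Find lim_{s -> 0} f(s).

Substitution gives 0/0.
Use (1 − cos u)/u² → 1/2 with u = 6s: the limit is 6²/(2·(-2)) = -9.

-9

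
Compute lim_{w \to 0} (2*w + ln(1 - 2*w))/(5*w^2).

Direct substitution gives 0/0.
Apply L'Hôpital: lim (2 - 2/(1 - 2*w))/(10*w), still 0/0.
After 2 applications of L'Hôpital's rule the quotient is (-4/(1 - 2*w)^2)/(10); substituting w = 0 gives -2/5.

-2/5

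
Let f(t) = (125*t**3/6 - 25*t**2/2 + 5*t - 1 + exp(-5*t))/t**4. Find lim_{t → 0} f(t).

Direct substitution gives 0/0.
Apply L'Hôpital: lim (125*t^2/2 - 25*t + 5 - 5*e^(-5*t))/(4*t^3), still 0/0.
Apply L'Hôpital: lim (125*t - 25 + 25*e^(-5*t))/(12*t^2), still 0/0.
Apply L'Hôpital: lim (125 - 125*e^(-5*t))/(24*t), still 0/0.
After 4 applications of L'Hôpital's rule the quotient is (625*e^(-5*t))/(24); substituting t = 0 gives 625/24.

625/24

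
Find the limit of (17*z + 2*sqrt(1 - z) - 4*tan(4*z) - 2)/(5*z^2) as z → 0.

Substitution gives 0/0 (the numerator vanishes to order 2).
Expand each term to order z^2: the coefficient of z^2 in -4·tan(4z) is 0 and in 2·√(1 - z) is -1/4.
Lower-order terms cancel with the polynomial part, so the numerator is (-1/4)·z^2 + o(z^2), and the limit is (-1/4)/(5) = -1/20.

-1/20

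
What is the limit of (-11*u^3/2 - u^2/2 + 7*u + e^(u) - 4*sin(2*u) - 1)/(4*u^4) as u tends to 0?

Substitution gives 0/0; apply L'Hôpital's rule 4 times.
After differentiating numerator and denominator 4 times the quotient is (e^(u) - 64*sin(2*u))/(96); at u = 0 this is 1/96.

1/96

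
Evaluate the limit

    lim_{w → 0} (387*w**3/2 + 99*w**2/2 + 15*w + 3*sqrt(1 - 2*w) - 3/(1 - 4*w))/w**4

-6159/8

Substitution gives 0/0 (the numerator vanishes to order 4).
Expand each term to order w^4: the coefficient of w^4 in -3·1/(1 - 4w) is -768 and in 3·√(1 - 2w) is -15/8.
Lower-order terms cancel with the polynomial part, so the numerator is (-6159/8)·w^4 + o(w^4), and the limit is (-6159/8)/(1) = -6159/8.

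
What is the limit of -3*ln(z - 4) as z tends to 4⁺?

As z → 4⁺, z - 4 → 0⁺ and ln(z - 4) → −∞.
Multiplying by -3 gives ∞.

∞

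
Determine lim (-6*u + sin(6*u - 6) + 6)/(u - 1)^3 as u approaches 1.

Direct substitution gives 0/0.
Apply L'Hôpital: lim (6*cos(6*u - 6) - 6)/(3*(u - 1)^2), still 0/0.
Apply L'Hôpital: lim (-36*sin(6*u - 6))/(6*u - 6), still 0/0.
After 3 applications of L'Hôpital's rule the quotient is (-216*cos(6*u - 6))/(6); substituting u = 1 gives -36.

-36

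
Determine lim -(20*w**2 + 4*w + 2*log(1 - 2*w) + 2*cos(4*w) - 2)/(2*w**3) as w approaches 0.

Substitution gives 0/0 (the numerator vanishes to order 3).
Expand each term to order w^3: the coefficient of w^3 in 2·ln(1 - 2w) is -16/3 and in 2·cos(4w) is 0.
Lower-order terms cancel with the polynomial part, so the numerator is (-16/3)·w^3 + o(w^3), and the limit is (-16/3)/(-2) = 8/3.

8/3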